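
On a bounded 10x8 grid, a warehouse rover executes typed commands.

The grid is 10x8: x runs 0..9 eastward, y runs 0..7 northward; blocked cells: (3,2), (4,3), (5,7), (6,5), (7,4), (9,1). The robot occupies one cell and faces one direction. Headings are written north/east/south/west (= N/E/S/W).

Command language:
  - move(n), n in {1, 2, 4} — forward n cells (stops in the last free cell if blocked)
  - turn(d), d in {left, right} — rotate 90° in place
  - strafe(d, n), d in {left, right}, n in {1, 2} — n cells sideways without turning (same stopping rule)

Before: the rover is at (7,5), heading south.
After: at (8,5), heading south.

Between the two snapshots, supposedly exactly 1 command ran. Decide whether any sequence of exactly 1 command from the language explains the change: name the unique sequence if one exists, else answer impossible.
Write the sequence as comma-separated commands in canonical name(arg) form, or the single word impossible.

key: heading stays S — the single command does not turn
begin: at (7,5), heading south
t=1 strafe(left, 1) ⇒ at (8,5), heading south
no rival 1-sequence matches.

strafe(left, 1)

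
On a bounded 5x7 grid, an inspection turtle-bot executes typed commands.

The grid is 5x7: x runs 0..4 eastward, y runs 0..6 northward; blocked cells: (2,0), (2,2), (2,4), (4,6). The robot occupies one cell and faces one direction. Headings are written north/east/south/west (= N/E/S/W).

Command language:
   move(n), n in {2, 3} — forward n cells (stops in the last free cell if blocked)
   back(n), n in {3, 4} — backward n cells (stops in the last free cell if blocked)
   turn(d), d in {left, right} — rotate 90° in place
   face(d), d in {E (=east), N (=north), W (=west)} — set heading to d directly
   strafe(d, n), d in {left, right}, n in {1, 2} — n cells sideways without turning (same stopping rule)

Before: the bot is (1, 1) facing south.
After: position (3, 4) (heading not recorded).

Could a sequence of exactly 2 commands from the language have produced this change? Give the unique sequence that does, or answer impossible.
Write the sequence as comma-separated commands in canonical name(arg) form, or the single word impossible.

key: running back(3) before strafe(left, 2) would end elsewhere — order is forced
t0: (1, 1) facing south
[1] after strafe(left, 2): (3, 1) facing south
[2] after back(3): (3, 4) facing south
all 169 alternatives checked — unique.

strafe(left, 2), back(3)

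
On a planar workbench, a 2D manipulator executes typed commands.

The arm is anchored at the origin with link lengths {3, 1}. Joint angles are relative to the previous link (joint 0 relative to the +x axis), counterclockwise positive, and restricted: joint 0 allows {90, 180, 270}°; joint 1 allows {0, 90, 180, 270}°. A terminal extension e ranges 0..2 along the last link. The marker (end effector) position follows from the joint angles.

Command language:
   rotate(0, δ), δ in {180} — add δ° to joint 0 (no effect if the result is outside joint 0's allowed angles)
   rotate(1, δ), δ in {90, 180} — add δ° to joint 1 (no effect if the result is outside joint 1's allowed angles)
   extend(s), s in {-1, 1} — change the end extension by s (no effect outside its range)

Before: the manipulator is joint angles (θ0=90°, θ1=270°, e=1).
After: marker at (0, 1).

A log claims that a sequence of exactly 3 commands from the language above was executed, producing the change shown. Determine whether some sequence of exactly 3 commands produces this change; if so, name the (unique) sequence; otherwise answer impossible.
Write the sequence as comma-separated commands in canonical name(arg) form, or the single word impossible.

start: joint angles (θ0=90°, θ1=270°, e=1)
[1] after rotate(1, 90): joint angles (θ0=90°, θ1=0°, e=1)
[2] after rotate(1, 90): joint angles (θ0=90°, θ1=90°, e=1)
[3] after rotate(1, 90): joint angles (θ0=90°, θ1=180°, e=1)
all 125 alternatives checked — unique.

rotate(1, 90), rotate(1, 90), rotate(1, 90)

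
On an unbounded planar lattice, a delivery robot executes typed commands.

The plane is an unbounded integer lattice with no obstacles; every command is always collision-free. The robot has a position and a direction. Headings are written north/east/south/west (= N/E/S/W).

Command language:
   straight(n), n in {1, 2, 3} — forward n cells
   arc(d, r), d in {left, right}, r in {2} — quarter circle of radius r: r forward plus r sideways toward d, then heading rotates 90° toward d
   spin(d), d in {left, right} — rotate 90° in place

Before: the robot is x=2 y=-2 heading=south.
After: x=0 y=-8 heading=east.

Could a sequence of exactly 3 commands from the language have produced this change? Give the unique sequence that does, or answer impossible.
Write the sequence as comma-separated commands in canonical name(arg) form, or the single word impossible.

arc(right, 2), arc(left, 2), arc(left, 2)

key: running arc(left, 2) before arc(right, 2) would end elsewhere — order is forced
initial: x=2 y=-2 heading=south
[1] after arc(right, 2): x=0 y=-4 heading=west
[2] after arc(left, 2): x=-2 y=-6 heading=south
[3] after arc(left, 2): x=0 y=-8 heading=east
no rival 3-sequence matches.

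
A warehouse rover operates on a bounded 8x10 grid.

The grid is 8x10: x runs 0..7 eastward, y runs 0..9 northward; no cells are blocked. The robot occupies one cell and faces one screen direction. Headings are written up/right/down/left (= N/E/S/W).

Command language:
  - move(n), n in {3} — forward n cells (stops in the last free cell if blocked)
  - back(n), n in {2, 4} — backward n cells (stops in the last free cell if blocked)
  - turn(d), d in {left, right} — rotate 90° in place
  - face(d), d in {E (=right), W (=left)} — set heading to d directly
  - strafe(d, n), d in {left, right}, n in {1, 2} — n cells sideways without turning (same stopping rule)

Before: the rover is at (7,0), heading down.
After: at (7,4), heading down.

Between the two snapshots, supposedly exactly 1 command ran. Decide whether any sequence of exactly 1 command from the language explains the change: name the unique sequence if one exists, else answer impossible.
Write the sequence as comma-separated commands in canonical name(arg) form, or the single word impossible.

key: heading stays S — the single command does not turn
from: at (7,0), heading down
[1] after back(4): at (7,4), heading down
all 11 alternatives checked — unique.

back(4)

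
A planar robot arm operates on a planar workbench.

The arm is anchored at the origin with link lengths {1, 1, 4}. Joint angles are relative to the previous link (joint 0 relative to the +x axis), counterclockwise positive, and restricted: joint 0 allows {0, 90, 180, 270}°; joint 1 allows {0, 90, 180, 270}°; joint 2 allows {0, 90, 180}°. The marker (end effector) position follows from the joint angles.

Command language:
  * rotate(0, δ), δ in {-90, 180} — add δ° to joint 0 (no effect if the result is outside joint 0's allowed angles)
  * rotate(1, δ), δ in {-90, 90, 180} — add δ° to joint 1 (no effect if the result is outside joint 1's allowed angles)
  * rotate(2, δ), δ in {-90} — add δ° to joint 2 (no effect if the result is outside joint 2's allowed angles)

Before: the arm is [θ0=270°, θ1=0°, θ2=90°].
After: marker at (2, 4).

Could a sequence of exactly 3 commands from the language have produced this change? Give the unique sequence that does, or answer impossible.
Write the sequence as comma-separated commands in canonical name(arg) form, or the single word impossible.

from: [θ0=270°, θ1=0°, θ2=90°]
t=1 rotate(0, -90) ⇒ [θ0=180°, θ1=0°, θ2=90°]
t=2 rotate(0, -90) ⇒ [θ0=90°, θ1=0°, θ2=90°]
t=3 rotate(0, -90) ⇒ [θ0=0°, θ1=0°, θ2=90°]
no other 3-command option fits: unique.

rotate(0, -90), rotate(0, -90), rotate(0, -90)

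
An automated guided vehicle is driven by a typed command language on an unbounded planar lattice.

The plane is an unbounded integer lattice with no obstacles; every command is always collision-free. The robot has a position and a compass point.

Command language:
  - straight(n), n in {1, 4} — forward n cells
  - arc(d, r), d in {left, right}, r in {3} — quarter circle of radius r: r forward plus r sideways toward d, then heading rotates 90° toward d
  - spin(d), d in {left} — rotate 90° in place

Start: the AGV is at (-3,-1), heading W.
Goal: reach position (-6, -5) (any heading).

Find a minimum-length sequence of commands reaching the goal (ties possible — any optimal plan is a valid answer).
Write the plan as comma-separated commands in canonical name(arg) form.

begin: at (-3,-1), heading W
[1] after arc(left, 3): at (-6,-4), heading S
[2] after straight(1): at (-6,-5), heading S
no 1-step plan works, so 2 is optimal.

arc(left, 3), straight(1)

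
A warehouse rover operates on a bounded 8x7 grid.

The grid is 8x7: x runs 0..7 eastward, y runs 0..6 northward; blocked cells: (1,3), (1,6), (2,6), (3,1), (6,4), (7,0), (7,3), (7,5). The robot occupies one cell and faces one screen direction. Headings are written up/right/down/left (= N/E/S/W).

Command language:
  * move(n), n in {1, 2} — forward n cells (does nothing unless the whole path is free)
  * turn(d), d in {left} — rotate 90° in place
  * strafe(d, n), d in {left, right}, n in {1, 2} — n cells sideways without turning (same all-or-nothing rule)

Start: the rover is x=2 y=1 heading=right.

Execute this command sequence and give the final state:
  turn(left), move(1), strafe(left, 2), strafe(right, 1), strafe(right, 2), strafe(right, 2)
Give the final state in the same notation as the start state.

start: x=2 y=1 heading=right
[1] after turn(left): x=2 y=1 heading=up
[2] after move(1): x=2 y=2 heading=up
[3] after strafe(left, 2): x=0 y=2 heading=up
[4] after strafe(right, 1): x=1 y=2 heading=up
[5] after strafe(right, 2): x=3 y=2 heading=up
[6] after strafe(right, 2): x=5 y=2 heading=up

x=5 y=2 heading=up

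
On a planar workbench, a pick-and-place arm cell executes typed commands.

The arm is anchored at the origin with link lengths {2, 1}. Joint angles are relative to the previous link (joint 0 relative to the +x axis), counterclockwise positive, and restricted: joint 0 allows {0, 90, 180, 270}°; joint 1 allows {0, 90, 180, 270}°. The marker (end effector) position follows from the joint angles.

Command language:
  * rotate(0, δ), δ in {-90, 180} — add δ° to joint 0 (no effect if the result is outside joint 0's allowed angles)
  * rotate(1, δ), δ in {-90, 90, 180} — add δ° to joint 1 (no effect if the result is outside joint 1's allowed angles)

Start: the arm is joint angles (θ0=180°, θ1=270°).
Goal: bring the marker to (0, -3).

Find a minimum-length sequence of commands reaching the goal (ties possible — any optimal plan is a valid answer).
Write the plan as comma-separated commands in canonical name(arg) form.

rotate(0, 180), rotate(1, 90), rotate(0, -90)

from: joint angles (θ0=180°, θ1=270°)
[1] after rotate(0, 180): joint angles (θ0=0°, θ1=270°)
[2] after rotate(1, 90): joint angles (θ0=0°, θ1=0°)
[3] after rotate(0, -90): joint angles (θ0=270°, θ1=0°)
minimal: 3 command(s), checked below 3.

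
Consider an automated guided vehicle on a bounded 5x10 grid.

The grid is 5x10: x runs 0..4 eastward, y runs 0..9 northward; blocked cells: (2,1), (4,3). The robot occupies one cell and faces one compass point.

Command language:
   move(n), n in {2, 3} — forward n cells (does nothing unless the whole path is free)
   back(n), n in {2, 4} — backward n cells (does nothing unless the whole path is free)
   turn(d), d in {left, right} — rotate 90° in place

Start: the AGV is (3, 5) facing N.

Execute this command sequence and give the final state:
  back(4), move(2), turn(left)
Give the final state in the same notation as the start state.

(3, 3) facing W

begin: (3, 5) facing N
step 1 (back(4)): (3, 1) facing N
step 2 (move(2)): (3, 3) facing N
step 3 (turn(left)): (3, 3) facing W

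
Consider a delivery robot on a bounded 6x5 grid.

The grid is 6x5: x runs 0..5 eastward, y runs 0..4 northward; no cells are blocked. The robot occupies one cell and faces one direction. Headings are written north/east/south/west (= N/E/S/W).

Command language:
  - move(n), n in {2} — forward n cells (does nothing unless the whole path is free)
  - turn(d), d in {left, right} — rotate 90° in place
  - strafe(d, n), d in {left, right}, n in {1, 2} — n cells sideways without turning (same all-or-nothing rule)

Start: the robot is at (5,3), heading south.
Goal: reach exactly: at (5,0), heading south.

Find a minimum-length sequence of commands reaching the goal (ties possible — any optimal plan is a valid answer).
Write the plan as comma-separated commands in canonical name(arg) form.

from: at (5,3), heading south
1. move(2) → at (5,1), heading south
2. turn(right) → at (5,1), heading west
3. strafe(left, 1) → at (5,0), heading west
4. turn(left) → at (5,0), heading south
no 3-step plan works, so 4 is optimal.

move(2), turn(right), strafe(left, 1), turn(left)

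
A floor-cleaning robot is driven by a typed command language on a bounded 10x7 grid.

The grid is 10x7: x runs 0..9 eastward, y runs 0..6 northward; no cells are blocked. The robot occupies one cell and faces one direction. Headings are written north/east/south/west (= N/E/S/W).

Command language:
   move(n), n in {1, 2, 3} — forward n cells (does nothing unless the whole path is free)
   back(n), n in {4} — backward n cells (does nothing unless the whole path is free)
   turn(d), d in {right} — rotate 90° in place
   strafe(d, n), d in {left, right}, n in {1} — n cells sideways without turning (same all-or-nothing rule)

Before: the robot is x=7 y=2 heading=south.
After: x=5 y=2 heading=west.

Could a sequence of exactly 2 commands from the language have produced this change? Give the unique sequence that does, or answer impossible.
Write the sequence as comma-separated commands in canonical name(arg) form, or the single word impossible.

key: cell and facing (now W) both changed — the 2 commands mix motion and turning
t0: x=7 y=2 heading=south
step 1 (turn(right)): x=7 y=2 heading=west
step 2 (move(2)): x=5 y=2 heading=west
no rival 2-sequence matches.

turn(right), move(2)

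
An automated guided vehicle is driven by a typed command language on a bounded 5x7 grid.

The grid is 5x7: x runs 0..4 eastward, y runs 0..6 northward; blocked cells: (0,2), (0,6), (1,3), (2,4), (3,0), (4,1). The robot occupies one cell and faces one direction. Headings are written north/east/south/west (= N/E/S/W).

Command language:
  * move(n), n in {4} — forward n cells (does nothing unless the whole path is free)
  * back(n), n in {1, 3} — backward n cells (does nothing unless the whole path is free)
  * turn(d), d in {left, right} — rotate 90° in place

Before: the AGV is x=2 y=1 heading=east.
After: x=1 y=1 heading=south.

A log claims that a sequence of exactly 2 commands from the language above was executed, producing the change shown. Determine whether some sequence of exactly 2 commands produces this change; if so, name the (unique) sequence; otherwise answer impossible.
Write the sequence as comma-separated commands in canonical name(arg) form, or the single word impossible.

back(1), turn(right)

key: cell and facing (now S) both changed — the 2 commands mix motion and turning
t0: x=2 y=1 heading=east
1. back(1) → x=1 y=1 heading=east
2. turn(right) → x=1 y=1 heading=south
all 25 alternatives checked — unique.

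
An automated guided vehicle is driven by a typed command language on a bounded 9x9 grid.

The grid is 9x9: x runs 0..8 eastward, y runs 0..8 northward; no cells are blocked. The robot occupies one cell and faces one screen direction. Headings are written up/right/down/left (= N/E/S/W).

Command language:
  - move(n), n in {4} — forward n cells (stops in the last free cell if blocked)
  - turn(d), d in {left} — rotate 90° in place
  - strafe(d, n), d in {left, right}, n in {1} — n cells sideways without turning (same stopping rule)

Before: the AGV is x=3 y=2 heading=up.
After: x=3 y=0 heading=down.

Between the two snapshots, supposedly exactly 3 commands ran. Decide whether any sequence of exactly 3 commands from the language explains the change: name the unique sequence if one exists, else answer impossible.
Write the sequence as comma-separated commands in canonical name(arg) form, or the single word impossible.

turn(left), turn(left), move(4)

key: cell and facing (now S) both changed — the 3 commands mix motion and turning
from: x=3 y=2 heading=up
step 1 (turn(left)): x=3 y=2 heading=left
step 2 (turn(left)): x=3 y=2 heading=down
step 3 (move(4)): x=3 y=0 heading=down
uniquely the one of 64 3-step routes that fits.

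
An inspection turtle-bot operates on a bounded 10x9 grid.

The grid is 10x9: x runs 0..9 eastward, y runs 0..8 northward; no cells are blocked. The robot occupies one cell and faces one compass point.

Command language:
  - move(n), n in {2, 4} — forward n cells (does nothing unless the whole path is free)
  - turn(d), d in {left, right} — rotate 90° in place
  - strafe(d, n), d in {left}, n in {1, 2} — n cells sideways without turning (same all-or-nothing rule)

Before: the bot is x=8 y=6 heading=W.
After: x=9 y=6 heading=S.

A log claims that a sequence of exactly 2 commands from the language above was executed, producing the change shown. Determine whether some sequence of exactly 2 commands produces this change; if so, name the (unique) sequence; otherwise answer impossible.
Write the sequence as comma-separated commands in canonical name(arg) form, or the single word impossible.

turn(left), strafe(left, 1)

key: running strafe(left, 1) before turn(left) would end elsewhere — order is forced
start: x=8 y=6 heading=W
t=1 turn(left) ⇒ x=8 y=6 heading=S
t=2 strafe(left, 1) ⇒ x=9 y=6 heading=S
no other 2-command option fits: unique.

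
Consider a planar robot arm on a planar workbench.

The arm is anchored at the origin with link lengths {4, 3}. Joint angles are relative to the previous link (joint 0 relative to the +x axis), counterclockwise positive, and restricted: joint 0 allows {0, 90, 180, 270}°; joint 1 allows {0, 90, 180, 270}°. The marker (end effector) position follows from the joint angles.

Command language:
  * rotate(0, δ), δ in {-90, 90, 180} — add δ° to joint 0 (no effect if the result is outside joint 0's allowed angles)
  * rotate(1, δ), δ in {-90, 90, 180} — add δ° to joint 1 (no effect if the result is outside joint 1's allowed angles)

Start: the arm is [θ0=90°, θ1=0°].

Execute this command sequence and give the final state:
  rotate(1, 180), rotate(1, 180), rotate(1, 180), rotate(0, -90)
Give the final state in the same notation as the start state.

t0: [θ0=90°, θ1=0°]
step 1 (rotate(1, 180)): [θ0=90°, θ1=180°]
step 2 (rotate(1, 180)): [θ0=90°, θ1=0°]
step 3 (rotate(1, 180)): [θ0=90°, θ1=180°]
step 4 (rotate(0, -90)): [θ0=0°, θ1=180°]

[θ0=0°, θ1=180°]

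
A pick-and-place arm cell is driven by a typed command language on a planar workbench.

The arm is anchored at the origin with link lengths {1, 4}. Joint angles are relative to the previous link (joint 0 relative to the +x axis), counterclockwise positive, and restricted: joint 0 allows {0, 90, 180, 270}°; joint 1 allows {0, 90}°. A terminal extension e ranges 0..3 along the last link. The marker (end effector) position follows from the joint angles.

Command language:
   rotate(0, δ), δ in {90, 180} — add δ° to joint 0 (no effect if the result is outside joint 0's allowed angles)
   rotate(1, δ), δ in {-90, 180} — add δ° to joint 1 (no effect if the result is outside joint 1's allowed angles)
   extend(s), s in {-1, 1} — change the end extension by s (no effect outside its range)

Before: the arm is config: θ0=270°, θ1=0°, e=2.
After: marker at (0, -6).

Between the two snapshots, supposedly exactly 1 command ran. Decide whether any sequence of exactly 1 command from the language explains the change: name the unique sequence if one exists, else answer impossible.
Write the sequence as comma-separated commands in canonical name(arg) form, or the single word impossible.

initial: config: θ0=270°, θ1=0°, e=2
step 1 (extend(-1)): config: θ0=270°, θ1=0°, e=1
no rival 1-sequence matches.

extend(-1)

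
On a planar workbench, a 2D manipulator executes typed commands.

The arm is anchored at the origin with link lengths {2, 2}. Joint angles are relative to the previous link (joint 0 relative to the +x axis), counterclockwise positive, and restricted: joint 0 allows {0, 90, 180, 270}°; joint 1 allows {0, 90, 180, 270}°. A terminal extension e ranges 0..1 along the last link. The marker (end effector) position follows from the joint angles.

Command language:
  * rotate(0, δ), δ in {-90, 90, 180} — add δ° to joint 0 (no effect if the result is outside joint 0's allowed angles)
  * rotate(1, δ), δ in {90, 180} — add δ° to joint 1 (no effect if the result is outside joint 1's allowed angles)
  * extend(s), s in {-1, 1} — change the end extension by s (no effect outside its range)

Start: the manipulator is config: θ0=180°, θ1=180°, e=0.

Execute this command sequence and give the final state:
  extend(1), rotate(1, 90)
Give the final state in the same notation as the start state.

t0: config: θ0=180°, θ1=180°, e=0
step 1 (extend(1)): config: θ0=180°, θ1=180°, e=1
step 2 (rotate(1, 90)): config: θ0=180°, θ1=270°, e=1

config: θ0=180°, θ1=270°, e=1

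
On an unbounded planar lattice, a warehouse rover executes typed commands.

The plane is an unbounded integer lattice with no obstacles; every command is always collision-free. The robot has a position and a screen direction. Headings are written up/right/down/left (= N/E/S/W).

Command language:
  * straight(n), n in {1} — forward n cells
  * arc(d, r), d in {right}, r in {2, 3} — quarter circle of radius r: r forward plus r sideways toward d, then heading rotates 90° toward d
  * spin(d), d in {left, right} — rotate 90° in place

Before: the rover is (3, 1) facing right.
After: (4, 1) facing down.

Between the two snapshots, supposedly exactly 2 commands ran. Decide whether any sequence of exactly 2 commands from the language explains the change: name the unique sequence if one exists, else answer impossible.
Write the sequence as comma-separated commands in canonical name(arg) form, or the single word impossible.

straight(1), spin(right)

key: running spin(right) before straight(1) would end elsewhere — order is forced
from: (3, 1) facing right
t=1 straight(1) ⇒ (4, 1) facing right
t=2 spin(right) ⇒ (4, 1) facing down
no other 2-command option fits: unique.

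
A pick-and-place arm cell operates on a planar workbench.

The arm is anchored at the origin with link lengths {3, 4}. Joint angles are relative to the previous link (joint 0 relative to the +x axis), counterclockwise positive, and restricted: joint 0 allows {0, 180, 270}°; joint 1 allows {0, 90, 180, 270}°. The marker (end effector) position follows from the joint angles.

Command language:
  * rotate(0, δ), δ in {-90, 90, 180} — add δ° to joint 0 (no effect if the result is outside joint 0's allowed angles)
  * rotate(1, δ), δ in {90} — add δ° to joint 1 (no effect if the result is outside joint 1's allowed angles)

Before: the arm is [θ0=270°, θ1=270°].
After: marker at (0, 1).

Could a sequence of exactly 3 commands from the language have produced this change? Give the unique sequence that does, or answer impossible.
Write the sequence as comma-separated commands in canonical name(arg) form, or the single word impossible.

begin: [θ0=270°, θ1=270°]
[1] after rotate(1, 90): [θ0=270°, θ1=0°]
[2] after rotate(1, 90): [θ0=270°, θ1=90°]
[3] after rotate(1, 90): [θ0=270°, θ1=180°]
uniquely the one of 64 3-step routes that fits.

rotate(1, 90), rotate(1, 90), rotate(1, 90)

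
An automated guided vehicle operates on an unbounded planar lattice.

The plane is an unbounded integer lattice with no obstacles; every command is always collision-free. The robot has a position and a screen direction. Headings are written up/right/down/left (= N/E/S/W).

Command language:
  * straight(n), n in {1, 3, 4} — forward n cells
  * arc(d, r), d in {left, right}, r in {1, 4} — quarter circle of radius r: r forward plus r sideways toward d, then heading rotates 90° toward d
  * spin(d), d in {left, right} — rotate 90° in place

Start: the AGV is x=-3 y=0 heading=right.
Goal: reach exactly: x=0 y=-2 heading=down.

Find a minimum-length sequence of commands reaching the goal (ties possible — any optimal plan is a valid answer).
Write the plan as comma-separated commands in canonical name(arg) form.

t0: x=-3 y=0 heading=right
t=1 straight(3) ⇒ x=0 y=0 heading=right
t=2 spin(right) ⇒ x=0 y=0 heading=down
t=3 straight(1) ⇒ x=0 y=-1 heading=down
t=4 straight(1) ⇒ x=0 y=-2 heading=down
shorter routes all fall short; 4 is best.

straight(3), spin(right), straight(1), straight(1)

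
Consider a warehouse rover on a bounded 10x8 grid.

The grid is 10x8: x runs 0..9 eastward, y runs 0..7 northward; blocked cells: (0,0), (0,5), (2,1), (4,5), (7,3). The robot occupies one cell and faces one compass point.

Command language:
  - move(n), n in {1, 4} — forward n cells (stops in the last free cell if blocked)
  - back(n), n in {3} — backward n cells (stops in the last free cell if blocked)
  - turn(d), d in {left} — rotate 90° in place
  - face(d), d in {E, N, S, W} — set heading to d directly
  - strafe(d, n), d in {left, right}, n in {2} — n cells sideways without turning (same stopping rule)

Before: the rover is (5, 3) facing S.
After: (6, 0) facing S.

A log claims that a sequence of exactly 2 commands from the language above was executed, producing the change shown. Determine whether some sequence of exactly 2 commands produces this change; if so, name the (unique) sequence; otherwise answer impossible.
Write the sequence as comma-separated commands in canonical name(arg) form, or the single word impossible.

key: order matters: swapping strafe(left, 2) and move(4) lands elsewhere
initial: (5, 3) facing S
[1] after strafe(left, 2): (6, 3) facing S
[2] after move(4): (6, 0) facing S
no other 2-command option fits: unique.

strafe(left, 2), move(4)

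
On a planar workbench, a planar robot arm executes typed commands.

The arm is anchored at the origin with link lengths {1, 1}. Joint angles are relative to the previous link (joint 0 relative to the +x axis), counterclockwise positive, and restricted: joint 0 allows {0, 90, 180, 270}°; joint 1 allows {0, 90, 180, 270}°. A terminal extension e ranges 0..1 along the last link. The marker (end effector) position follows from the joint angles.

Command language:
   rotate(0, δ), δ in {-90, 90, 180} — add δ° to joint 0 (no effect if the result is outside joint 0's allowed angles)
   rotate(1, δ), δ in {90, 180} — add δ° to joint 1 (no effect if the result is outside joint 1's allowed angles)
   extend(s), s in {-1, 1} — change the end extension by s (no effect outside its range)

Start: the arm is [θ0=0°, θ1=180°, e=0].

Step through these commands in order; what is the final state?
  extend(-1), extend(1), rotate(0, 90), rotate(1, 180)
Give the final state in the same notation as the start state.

[θ0=90°, θ1=0°, e=1]

from: [θ0=0°, θ1=180°, e=0]
step 1 (extend(-1)): [θ0=0°, θ1=180°, e=0]
step 2 (extend(1)): [θ0=0°, θ1=180°, e=1]
step 3 (rotate(0, 90)): [θ0=90°, θ1=180°, e=1]
step 4 (rotate(1, 180)): [θ0=90°, θ1=0°, e=1]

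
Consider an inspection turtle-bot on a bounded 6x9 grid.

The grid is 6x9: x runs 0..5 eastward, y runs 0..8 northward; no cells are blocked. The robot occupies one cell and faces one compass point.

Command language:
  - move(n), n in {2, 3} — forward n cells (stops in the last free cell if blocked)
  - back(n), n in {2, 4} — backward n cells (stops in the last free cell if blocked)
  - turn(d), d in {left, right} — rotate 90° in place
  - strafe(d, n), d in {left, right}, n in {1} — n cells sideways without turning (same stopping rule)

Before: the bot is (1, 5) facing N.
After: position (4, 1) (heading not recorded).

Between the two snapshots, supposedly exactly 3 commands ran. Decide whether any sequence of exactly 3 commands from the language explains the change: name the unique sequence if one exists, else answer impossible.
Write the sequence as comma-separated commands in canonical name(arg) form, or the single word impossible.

key: running move(3) before back(4) would end elsewhere — order is forced
from: (1, 5) facing N
t=1 back(4) ⇒ (1, 1) facing N
t=2 turn(right) ⇒ (1, 1) facing E
t=3 move(3) ⇒ (4, 1) facing E
no other 3-command option fits: unique.

back(4), turn(right), move(3)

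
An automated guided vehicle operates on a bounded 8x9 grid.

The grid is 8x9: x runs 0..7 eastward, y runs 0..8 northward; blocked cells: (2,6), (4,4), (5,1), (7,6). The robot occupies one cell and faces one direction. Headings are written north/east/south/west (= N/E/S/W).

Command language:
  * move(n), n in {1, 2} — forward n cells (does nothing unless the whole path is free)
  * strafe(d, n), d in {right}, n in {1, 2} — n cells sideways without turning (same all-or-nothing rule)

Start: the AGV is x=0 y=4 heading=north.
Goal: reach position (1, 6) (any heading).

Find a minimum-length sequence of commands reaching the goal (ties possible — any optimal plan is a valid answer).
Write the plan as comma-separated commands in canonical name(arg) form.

strafe(right, 1), move(2)

start: x=0 y=4 heading=north
1. strafe(right, 1) → x=1 y=4 heading=north
2. move(2) → x=1 y=6 heading=north
shorter routes all fall short; 2 is best.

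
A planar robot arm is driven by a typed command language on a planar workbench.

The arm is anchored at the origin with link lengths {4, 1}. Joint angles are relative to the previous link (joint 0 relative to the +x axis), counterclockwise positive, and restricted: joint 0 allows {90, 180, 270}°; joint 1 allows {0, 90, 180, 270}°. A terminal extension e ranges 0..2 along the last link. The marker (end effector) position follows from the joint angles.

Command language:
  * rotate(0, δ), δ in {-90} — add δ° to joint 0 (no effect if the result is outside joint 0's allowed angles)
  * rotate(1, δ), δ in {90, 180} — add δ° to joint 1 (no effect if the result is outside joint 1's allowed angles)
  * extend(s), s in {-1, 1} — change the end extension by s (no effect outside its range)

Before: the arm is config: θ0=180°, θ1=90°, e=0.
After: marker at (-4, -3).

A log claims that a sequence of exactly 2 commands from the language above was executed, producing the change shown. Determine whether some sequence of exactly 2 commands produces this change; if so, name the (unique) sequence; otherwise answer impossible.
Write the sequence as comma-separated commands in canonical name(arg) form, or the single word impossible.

start: config: θ0=180°, θ1=90°, e=0
step 1 (extend(1)): config: θ0=180°, θ1=90°, e=1
step 2 (extend(1)): config: θ0=180°, θ1=90°, e=2
no rival 2-sequence matches.

extend(1), extend(1)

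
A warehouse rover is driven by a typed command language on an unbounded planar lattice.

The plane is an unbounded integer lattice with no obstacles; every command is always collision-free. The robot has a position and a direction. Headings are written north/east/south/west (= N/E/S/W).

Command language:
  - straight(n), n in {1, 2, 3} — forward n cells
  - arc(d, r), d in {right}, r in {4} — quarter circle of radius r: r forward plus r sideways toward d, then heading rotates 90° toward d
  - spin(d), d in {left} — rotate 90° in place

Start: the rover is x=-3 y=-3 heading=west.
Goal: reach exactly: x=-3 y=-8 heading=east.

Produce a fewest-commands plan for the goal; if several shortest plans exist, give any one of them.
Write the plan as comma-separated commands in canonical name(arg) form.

spin(left), straight(3), straight(2), spin(left)

t0: x=-3 y=-3 heading=west
t=1 spin(left) ⇒ x=-3 y=-3 heading=south
t=2 straight(3) ⇒ x=-3 y=-6 heading=south
t=3 straight(2) ⇒ x=-3 y=-8 heading=south
t=4 spin(left) ⇒ x=-3 y=-8 heading=east
nothing shorter than 4 reaches the goal.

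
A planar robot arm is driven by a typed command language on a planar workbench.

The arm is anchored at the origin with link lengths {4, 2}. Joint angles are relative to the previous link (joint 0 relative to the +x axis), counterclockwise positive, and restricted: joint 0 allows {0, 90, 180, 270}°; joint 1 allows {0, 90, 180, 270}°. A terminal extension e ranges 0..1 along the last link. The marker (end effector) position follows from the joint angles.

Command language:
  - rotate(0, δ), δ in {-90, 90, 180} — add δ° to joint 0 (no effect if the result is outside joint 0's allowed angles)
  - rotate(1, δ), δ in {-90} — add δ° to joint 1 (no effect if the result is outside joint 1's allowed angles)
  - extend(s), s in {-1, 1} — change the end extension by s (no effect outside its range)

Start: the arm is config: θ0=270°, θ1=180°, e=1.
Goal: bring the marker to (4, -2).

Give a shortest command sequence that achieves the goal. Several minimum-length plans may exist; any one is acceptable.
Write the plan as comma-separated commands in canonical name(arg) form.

from: config: θ0=270°, θ1=180°, e=1
t=1 extend(-1) ⇒ config: θ0=270°, θ1=180°, e=0
t=2 rotate(1, -90) ⇒ config: θ0=270°, θ1=90°, e=0
t=3 rotate(1, -90) ⇒ config: θ0=270°, θ1=0°, e=0
t=4 rotate(1, -90) ⇒ config: θ0=270°, θ1=270°, e=0
t=5 rotate(0, 90) ⇒ config: θ0=0°, θ1=270°, e=0
shorter routes all fall short; 5 is best.

extend(-1), rotate(1, -90), rotate(1, -90), rotate(1, -90), rotate(0, 90)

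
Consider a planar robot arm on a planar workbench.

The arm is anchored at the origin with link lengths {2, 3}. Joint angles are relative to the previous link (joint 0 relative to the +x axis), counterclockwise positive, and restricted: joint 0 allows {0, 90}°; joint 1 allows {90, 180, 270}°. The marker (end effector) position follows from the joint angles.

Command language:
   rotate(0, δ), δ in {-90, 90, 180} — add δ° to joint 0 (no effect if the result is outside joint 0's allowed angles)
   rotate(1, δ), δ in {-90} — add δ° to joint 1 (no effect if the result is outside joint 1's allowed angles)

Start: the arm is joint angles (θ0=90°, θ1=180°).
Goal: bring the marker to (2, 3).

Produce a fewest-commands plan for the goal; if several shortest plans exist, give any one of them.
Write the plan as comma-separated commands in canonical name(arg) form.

begin: joint angles (θ0=90°, θ1=180°)
step 1 (rotate(0, -90)): joint angles (θ0=0°, θ1=180°)
step 2 (rotate(1, -90)): joint angles (θ0=0°, θ1=90°)
no 1-step plan works, so 2 is optimal.

rotate(0, -90), rotate(1, -90)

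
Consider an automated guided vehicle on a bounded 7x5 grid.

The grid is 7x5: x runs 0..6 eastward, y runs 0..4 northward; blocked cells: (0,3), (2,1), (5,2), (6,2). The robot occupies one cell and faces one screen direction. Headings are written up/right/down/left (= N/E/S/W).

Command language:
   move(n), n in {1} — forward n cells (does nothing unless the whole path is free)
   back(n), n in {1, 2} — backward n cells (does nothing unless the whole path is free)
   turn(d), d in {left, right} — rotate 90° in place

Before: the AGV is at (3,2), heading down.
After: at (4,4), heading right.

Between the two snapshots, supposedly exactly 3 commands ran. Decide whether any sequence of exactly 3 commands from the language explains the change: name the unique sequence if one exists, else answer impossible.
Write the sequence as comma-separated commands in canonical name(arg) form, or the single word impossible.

back(2), turn(left), move(1)

key: order matters: swapping back(2) and move(1) lands elsewhere
initial: at (3,2), heading down
t=1 back(2) ⇒ at (3,4), heading down
t=2 turn(left) ⇒ at (3,4), heading right
t=3 move(1) ⇒ at (4,4), heading right
no other 3-command option fits: unique.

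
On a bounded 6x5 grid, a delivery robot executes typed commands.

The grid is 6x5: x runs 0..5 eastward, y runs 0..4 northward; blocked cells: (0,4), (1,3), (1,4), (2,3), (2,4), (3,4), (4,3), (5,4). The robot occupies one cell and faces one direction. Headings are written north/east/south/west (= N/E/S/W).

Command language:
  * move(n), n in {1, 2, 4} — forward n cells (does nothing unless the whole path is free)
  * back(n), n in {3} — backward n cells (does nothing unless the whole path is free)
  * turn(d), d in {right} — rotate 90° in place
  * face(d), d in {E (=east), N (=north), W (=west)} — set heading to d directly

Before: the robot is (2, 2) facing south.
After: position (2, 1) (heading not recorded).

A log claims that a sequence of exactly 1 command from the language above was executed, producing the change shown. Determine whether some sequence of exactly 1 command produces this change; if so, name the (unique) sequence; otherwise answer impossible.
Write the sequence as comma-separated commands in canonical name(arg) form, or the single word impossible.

move(1)

start: (2, 2) facing south
[1] after move(1): (2, 1) facing south
no other 1-command option fits: unique.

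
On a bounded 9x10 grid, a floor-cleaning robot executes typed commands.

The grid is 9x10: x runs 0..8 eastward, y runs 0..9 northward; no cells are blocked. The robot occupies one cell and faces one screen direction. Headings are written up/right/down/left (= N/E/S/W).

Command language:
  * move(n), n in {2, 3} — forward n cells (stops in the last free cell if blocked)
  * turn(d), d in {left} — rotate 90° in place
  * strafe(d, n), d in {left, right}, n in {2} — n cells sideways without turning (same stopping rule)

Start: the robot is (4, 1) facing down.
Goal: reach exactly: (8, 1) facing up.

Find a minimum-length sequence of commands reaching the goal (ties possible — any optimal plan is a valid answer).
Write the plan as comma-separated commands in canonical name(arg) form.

from: (4, 1) facing down
t=1 strafe(left, 2) ⇒ (6, 1) facing down
t=2 strafe(left, 2) ⇒ (8, 1) facing down
t=3 turn(left) ⇒ (8, 1) facing right
t=4 turn(left) ⇒ (8, 1) facing up
minimal: 4 command(s), checked below 4.

strafe(left, 2), strafe(left, 2), turn(left), turn(left)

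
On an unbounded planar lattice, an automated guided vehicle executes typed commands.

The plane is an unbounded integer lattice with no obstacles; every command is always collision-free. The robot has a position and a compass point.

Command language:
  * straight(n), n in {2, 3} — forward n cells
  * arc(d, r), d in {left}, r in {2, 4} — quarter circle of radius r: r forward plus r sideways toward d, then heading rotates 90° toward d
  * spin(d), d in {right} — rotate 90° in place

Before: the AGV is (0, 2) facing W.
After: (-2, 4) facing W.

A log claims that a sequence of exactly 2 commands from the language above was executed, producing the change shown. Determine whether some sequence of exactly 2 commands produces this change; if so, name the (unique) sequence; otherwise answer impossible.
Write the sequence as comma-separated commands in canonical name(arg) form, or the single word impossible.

spin(right), arc(left, 2)

key: running arc(left, 2) before spin(right) would end elsewhere — order is forced
t0: (0, 2) facing W
t=1 spin(right) ⇒ (0, 2) facing N
t=2 arc(left, 2) ⇒ (-2, 4) facing W
no other 2-command option fits: unique.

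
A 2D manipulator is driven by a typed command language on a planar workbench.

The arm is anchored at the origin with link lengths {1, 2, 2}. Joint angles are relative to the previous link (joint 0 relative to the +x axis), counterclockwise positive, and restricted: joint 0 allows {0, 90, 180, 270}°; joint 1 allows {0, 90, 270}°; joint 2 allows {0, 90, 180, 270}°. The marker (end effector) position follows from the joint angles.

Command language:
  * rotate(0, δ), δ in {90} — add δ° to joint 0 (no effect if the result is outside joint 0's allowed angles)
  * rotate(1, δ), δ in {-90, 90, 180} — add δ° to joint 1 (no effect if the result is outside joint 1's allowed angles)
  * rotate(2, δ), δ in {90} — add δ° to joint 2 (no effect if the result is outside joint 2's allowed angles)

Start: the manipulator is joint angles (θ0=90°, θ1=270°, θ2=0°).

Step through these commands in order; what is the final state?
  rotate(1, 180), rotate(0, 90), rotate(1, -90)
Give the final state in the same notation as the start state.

joint angles (θ0=180°, θ1=0°, θ2=0°)

initial: joint angles (θ0=90°, θ1=270°, θ2=0°)
t=1 rotate(1, 180) ⇒ joint angles (θ0=90°, θ1=90°, θ2=0°)
t=2 rotate(0, 90) ⇒ joint angles (θ0=180°, θ1=90°, θ2=0°)
t=3 rotate(1, -90) ⇒ joint angles (θ0=180°, θ1=0°, θ2=0°)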